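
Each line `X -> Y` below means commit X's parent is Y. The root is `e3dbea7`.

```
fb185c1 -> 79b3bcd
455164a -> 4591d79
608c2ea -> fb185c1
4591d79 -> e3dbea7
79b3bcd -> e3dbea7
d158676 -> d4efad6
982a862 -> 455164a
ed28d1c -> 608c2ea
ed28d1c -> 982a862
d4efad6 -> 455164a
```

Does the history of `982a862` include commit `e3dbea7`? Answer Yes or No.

Ancestors of 982a862 (commits reachable by following parents): {455164a, 4591d79, 982a862, e3dbea7}.
e3dbea7 is in that set, so it is an ancestor of 982a862.

Yes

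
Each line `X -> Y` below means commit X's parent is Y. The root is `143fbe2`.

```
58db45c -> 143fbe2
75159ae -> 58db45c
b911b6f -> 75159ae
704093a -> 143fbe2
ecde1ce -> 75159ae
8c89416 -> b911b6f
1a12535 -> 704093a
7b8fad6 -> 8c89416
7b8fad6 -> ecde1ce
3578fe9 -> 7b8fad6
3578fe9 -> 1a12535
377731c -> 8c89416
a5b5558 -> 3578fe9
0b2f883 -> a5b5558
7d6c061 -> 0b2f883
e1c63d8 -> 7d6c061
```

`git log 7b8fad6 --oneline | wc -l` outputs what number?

7

Walking parent pointers from 7b8fad6: reachable set = {143fbe2, 58db45c, 75159ae, 7b8fad6, 8c89416, b911b6f, ecde1ce}.
That is 7 commits.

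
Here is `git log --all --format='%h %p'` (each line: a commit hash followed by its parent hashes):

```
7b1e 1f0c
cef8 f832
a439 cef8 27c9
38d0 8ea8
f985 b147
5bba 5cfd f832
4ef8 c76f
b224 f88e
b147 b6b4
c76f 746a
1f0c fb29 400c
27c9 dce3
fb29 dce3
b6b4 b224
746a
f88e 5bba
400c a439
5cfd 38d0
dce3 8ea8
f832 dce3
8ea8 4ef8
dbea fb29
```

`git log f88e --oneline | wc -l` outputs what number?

10

Walking parent pointers from f88e: reachable set = {38d0, 4ef8, 5bba, 5cfd, 746a, 8ea8, c76f, dce3, f832, f88e}.
That is 10 commits.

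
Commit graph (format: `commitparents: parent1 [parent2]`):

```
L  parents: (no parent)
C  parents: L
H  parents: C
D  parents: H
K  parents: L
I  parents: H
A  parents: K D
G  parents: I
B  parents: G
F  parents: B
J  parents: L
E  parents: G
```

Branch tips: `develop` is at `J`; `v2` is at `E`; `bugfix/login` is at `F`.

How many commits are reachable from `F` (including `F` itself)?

7

Walking parent pointers from F: reachable set = {B, C, F, G, H, I, L}.
That is 7 commits.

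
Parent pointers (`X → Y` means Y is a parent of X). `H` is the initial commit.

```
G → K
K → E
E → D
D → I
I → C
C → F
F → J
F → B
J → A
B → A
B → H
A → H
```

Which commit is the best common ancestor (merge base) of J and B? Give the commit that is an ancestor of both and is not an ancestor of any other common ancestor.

A

Ancestors of J: {A, H, J}.
Ancestors of B: {A, B, H}.
Common ancestors: {A, H}.
Among these, A is not an ancestor of any other common ancestor — it is the merge base.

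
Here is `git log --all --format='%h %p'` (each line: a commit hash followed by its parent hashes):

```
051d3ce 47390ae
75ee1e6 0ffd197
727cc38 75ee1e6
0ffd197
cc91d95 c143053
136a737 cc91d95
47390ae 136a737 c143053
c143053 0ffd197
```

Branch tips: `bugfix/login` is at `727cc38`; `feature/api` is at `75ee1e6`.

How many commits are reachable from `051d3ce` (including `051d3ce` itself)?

Walking parent pointers from 051d3ce: reachable set = {051d3ce, 0ffd197, 136a737, 47390ae, c143053, cc91d95}.
That is 6 commits.

6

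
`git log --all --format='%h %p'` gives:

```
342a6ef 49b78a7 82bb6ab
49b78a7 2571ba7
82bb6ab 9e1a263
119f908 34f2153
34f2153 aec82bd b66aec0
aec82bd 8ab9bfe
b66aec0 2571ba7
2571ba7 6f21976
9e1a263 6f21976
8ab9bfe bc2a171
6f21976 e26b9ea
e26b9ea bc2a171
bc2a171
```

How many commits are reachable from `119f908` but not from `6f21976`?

Reachable from 119f908: {119f908, 2571ba7, 34f2153, 6f21976, 8ab9bfe, aec82bd, b66aec0, bc2a171, e26b9ea}.
Reachable from 6f21976: {6f21976, bc2a171, e26b9ea}.
In 119f908's history but not 6f21976's: {119f908, 2571ba7, 34f2153, 8ab9bfe, aec82bd, b66aec0} — 6 commits.

6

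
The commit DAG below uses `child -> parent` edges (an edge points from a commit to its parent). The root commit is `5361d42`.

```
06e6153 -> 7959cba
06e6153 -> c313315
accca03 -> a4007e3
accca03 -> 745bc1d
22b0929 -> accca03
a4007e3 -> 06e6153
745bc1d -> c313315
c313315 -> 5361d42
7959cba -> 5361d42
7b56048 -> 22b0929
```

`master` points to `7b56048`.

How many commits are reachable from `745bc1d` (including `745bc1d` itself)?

3

Walking parent pointers from 745bc1d: reachable set = {5361d42, 745bc1d, c313315}.
That is 3 commits.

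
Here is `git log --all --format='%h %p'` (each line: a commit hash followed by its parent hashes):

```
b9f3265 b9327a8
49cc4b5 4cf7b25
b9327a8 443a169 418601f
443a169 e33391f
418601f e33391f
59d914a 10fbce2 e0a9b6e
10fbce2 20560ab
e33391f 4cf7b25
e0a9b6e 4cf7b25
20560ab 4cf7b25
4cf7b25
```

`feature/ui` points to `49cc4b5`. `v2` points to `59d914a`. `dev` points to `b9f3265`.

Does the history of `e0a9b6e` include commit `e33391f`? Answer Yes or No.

Ancestors of e0a9b6e: {4cf7b25, e0a9b6e}.
e33391f is not in that set, so it is not an ancestor of e0a9b6e.

No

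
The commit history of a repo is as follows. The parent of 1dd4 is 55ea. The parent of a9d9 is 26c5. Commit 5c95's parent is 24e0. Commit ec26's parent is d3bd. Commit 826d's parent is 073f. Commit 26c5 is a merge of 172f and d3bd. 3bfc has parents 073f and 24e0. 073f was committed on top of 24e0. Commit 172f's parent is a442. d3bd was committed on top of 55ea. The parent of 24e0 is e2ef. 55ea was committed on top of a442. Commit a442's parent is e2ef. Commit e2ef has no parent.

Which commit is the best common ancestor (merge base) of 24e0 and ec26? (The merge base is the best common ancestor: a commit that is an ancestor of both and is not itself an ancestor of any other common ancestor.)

Ancestors of 24e0: {24e0, e2ef}.
Ancestors of ec26: {55ea, a442, d3bd, e2ef, ec26}.
Common ancestors: {e2ef}.
The only common ancestor is e2ef, so it is the merge base.

e2ef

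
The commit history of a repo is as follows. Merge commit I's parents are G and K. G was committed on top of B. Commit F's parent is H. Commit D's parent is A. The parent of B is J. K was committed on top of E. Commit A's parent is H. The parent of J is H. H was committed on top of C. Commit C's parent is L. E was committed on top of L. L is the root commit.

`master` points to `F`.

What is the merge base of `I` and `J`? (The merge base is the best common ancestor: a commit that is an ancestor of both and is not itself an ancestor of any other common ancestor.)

Ancestors of I: {B, C, E, G, H, I, J, K, L}.
Ancestors of J: {C, H, J, L}.
Common ancestors: {C, H, J, L}.
Among these, J is not an ancestor of any other common ancestor — it is the merge base.

J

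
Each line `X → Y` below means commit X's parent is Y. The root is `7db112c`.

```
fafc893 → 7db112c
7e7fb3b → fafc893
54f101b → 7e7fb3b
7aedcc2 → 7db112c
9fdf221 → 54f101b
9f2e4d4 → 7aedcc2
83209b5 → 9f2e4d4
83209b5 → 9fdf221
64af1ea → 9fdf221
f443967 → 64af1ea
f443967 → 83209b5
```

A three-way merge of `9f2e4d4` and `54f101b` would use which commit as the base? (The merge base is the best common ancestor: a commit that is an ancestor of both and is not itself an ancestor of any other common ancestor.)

Ancestors of 9f2e4d4: {7aedcc2, 7db112c, 9f2e4d4}.
Ancestors of 54f101b: {54f101b, 7db112c, 7e7fb3b, fafc893}.
Common ancestors: {7db112c}.
The only common ancestor is 7db112c, so it is the merge base.

7db112c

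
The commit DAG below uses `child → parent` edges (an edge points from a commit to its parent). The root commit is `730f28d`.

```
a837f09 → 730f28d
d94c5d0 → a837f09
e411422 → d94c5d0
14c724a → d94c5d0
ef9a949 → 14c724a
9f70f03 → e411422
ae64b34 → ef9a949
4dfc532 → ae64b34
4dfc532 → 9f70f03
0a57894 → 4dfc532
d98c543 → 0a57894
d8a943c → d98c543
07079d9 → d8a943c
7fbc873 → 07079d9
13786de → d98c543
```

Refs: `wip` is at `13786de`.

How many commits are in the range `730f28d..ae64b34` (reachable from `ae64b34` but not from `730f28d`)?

Reachable from ae64b34: {14c724a, 730f28d, a837f09, ae64b34, d94c5d0, ef9a949}.
Reachable from 730f28d: {730f28d}.
In ae64b34's history but not 730f28d's: {14c724a, a837f09, ae64b34, d94c5d0, ef9a949} — 5 commits.

5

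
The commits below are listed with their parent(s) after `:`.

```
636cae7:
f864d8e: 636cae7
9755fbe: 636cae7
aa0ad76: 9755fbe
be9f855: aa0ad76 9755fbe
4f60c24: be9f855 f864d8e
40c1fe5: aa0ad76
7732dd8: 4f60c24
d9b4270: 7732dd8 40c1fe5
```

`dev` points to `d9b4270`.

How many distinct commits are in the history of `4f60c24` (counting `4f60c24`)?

6

Walking parent pointers from 4f60c24: reachable set = {4f60c24, 636cae7, 9755fbe, aa0ad76, be9f855, f864d8e}.
That is 6 commits.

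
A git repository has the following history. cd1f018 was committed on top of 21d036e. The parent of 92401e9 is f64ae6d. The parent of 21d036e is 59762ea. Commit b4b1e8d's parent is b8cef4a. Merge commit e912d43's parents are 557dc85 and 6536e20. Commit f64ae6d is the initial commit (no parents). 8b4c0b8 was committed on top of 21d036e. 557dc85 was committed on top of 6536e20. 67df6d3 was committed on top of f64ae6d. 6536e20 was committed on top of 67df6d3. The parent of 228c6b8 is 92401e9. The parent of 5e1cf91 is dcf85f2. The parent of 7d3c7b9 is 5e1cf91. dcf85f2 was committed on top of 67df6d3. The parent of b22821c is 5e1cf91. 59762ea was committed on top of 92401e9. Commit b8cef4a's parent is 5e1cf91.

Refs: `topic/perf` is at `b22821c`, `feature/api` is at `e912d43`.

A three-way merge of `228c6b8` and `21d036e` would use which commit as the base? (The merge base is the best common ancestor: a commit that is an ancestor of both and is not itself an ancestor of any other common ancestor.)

Ancestors of 228c6b8: {228c6b8, 92401e9, f64ae6d}.
Ancestors of 21d036e: {21d036e, 59762ea, 92401e9, f64ae6d}.
Common ancestors: {92401e9, f64ae6d}.
Among these, 92401e9 is not an ancestor of any other common ancestor — it is the merge base.

92401e9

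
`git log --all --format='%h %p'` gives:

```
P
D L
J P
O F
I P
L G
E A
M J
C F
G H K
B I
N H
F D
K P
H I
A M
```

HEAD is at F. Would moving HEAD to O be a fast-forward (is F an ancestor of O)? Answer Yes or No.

A fast-forward from F to O is possible iff F is an ancestor of O.
Ancestors of O: {D, F, G, H, I, K, L, O, P}.
F is among them, so fast-forward is possible.

Yes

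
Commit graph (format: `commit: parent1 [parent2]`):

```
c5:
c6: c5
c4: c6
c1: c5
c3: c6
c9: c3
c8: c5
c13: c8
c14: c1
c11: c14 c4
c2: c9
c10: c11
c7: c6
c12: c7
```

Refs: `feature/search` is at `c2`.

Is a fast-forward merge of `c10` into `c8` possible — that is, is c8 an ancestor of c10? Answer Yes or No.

No

A fast-forward from c8 to c10 is possible iff c8 is an ancestor of c10.
Ancestors of c10: {c1, c10, c11, c14, c4, c5, c6}.
c8 is not among them, so fast-forward is not possible.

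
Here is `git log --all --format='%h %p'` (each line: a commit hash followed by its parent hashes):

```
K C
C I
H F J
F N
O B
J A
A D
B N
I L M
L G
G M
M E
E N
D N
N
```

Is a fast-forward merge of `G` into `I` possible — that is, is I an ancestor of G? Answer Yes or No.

A fast-forward from I to G is possible iff I is an ancestor of G.
Ancestors of G: {E, G, M, N}.
I is not among them, so fast-forward is not possible.

No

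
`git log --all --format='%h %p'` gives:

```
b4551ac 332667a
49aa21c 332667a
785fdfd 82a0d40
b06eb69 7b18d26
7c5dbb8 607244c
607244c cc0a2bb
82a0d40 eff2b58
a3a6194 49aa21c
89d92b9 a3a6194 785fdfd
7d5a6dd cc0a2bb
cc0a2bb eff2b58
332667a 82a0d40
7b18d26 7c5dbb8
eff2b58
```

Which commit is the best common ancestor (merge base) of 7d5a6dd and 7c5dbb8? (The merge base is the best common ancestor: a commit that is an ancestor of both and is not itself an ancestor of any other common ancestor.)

cc0a2bb

Ancestors of 7d5a6dd: {7d5a6dd, cc0a2bb, eff2b58}.
Ancestors of 7c5dbb8: {607244c, 7c5dbb8, cc0a2bb, eff2b58}.
Common ancestors: {cc0a2bb, eff2b58}.
Among these, cc0a2bb is not an ancestor of any other common ancestor — it is the merge base.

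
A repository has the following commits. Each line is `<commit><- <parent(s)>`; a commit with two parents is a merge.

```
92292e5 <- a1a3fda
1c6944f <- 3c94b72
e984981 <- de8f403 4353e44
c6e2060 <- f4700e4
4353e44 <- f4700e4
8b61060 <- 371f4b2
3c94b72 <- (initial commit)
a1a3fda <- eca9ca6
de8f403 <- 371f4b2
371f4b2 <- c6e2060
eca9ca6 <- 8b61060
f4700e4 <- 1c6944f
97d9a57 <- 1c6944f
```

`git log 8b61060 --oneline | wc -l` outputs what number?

Walking parent pointers from 8b61060: reachable set = {1c6944f, 371f4b2, 3c94b72, 8b61060, c6e2060, f4700e4}.
That is 6 commits.

6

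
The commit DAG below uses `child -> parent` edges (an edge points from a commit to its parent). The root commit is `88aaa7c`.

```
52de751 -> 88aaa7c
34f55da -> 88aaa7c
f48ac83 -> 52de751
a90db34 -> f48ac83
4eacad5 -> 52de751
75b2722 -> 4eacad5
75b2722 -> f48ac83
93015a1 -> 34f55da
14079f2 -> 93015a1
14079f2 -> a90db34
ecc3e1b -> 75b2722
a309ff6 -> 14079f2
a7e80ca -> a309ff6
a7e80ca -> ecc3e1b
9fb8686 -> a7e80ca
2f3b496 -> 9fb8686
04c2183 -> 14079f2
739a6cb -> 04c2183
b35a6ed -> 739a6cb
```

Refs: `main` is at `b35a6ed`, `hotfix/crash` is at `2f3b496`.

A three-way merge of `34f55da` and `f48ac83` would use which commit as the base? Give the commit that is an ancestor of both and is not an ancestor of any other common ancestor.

Ancestors of 34f55da: {34f55da, 88aaa7c}.
Ancestors of f48ac83: {52de751, 88aaa7c, f48ac83}.
Common ancestors: {88aaa7c}.
The only common ancestor is 88aaa7c, so it is the merge base.

88aaa7c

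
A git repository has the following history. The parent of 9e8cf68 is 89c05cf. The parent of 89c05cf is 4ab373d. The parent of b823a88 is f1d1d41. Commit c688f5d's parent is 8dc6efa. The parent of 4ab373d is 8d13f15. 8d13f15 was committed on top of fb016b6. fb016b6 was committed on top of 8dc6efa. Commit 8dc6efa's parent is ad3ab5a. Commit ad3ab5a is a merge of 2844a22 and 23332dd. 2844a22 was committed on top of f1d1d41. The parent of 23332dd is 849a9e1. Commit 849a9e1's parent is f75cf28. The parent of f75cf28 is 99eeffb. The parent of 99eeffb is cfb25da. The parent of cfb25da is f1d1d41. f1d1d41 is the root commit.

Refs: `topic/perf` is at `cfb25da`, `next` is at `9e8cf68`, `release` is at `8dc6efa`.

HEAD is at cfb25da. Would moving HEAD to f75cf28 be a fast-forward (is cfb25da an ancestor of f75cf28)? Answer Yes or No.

A fast-forward from cfb25da to f75cf28 is possible iff cfb25da is an ancestor of f75cf28.
Ancestors of f75cf28: {99eeffb, cfb25da, f1d1d41, f75cf28}.
cfb25da is among them, so fast-forward is possible.

Yes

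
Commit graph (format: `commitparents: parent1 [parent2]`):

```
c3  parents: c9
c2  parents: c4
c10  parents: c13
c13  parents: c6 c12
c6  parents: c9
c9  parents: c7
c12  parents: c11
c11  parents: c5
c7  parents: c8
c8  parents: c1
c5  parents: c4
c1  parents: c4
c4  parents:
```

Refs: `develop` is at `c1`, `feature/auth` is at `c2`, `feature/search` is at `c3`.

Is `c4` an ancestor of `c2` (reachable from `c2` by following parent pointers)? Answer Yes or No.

Yes

Ancestors of c2 (commits reachable by following parents): {c2, c4}.
c4 is in that set, so it is an ancestor of c2.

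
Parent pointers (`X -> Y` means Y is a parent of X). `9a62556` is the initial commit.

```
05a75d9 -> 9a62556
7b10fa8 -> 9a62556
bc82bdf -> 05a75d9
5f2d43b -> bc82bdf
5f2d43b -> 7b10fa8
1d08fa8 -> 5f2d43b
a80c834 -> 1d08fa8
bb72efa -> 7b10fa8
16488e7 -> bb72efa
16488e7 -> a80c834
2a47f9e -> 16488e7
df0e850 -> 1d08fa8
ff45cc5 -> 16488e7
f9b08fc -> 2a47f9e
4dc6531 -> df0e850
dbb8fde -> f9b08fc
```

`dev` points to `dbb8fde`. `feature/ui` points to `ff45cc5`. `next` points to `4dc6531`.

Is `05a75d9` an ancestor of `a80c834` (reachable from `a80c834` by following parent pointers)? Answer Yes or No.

Ancestors of a80c834 (commits reachable by following parents): {05a75d9, 1d08fa8, 5f2d43b, 7b10fa8, 9a62556, a80c834, bc82bdf}.
05a75d9 is in that set, so it is an ancestor of a80c834.

Yes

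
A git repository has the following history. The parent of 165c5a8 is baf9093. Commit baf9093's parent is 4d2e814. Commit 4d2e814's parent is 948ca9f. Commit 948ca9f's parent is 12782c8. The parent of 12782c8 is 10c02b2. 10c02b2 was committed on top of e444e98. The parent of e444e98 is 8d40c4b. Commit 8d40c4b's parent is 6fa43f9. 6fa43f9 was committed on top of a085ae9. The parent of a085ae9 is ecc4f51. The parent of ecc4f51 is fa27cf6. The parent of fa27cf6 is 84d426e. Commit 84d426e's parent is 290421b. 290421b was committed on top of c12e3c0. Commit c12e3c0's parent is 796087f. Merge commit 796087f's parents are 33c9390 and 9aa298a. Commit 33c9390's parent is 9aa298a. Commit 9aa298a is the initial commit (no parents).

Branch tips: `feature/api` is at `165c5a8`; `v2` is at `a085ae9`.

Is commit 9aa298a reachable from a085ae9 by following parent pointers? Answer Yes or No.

Ancestors of a085ae9 (commits reachable by following parents): {290421b, 33c9390, 796087f, 84d426e, 9aa298a, a085ae9, c12e3c0, ecc4f51, fa27cf6}.
9aa298a is in that set, so it is an ancestor of a085ae9.

Yes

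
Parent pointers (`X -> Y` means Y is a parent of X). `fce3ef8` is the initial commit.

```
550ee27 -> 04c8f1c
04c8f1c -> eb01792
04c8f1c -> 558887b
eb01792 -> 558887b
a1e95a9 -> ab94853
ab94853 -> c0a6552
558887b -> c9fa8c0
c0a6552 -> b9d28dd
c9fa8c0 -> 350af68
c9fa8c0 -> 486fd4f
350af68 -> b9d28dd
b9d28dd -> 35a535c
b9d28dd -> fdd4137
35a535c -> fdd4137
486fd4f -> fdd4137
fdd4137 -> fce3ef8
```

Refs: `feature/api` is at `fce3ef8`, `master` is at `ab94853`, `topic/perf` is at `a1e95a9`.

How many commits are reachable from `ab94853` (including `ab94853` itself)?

6

Walking parent pointers from ab94853: reachable set = {35a535c, ab94853, b9d28dd, c0a6552, fce3ef8, fdd4137}.
That is 6 commits.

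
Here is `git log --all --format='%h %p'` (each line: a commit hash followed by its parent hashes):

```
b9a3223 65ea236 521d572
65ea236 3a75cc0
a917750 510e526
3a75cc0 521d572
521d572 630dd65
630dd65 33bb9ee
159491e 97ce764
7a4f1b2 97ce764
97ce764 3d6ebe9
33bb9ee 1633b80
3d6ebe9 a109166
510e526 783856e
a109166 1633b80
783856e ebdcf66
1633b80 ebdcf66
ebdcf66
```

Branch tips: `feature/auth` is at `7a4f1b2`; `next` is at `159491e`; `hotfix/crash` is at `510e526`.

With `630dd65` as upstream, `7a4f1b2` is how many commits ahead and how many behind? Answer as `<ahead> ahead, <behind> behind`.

4 ahead, 2 behind

Reachable from 7a4f1b2: {1633b80, 3d6ebe9, 7a4f1b2, 97ce764, a109166, ebdcf66}.
Reachable from 630dd65: {1633b80, 33bb9ee, 630dd65, ebdcf66}.
Only in 7a4f1b2's history (ahead): {3d6ebe9, 7a4f1b2, 97ce764, a109166} — 4.
Only in 630dd65's history (behind): {33bb9ee, 630dd65} — 2.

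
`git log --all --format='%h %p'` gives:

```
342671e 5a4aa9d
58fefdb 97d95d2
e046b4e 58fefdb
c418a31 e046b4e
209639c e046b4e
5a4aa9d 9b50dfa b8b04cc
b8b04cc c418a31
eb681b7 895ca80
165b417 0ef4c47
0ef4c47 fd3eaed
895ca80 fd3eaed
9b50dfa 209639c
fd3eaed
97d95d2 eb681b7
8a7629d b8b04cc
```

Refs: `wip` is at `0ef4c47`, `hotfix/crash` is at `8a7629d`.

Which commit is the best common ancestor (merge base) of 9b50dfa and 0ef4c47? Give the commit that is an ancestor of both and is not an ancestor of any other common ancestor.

Ancestors of 9b50dfa: {209639c, 58fefdb, 895ca80, 97d95d2, 9b50dfa, e046b4e, eb681b7, fd3eaed}.
Ancestors of 0ef4c47: {0ef4c47, fd3eaed}.
Common ancestors: {fd3eaed}.
The only common ancestor is fd3eaed, so it is the merge base.

fd3eaed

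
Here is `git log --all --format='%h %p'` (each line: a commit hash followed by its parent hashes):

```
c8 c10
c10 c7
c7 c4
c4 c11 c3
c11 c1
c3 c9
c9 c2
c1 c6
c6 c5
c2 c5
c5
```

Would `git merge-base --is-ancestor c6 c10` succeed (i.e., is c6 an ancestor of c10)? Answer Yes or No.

Ancestors of c10 (commits reachable by following parents): {c1, c10, c11, c2, c3, c4, c5, c6, c7, c9}.
c6 is in that set, so it is an ancestor of c10.

Yes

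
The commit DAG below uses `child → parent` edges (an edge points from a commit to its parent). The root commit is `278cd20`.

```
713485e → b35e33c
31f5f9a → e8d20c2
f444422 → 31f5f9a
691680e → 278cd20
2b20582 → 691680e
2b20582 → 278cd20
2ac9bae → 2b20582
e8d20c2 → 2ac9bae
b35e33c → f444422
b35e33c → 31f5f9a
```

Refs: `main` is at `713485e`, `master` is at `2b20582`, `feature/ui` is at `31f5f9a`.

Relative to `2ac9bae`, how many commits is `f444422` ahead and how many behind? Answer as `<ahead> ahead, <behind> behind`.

Reachable from f444422: {278cd20, 2ac9bae, 2b20582, 31f5f9a, 691680e, e8d20c2, f444422}.
Reachable from 2ac9bae: {278cd20, 2ac9bae, 2b20582, 691680e}.
Only in f444422's history (ahead): {31f5f9a, e8d20c2, f444422} — 3.
Only in 2ac9bae's history (behind): {} — 0.

3 ahead, 0 behind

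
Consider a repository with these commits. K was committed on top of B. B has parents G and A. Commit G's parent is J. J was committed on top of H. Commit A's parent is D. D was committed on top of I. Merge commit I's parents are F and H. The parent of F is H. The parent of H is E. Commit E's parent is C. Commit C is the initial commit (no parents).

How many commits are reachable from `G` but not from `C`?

Reachable from G: {C, E, G, H, J}.
Reachable from C: {C}.
In G's history but not C's: {E, G, H, J} — 4 commits.

4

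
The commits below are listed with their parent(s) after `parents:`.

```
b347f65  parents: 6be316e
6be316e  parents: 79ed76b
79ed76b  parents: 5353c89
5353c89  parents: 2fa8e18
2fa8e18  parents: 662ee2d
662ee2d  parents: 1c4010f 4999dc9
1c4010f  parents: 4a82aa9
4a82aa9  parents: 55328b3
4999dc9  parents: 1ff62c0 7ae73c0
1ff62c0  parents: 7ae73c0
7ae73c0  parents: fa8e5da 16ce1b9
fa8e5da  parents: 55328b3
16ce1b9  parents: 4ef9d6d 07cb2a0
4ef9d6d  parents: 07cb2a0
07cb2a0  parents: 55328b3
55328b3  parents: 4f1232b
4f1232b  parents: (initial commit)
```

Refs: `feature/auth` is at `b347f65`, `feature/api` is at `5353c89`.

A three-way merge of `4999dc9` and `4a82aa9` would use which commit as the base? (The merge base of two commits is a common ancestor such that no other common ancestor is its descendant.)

55328b3

Ancestors of 4999dc9: {07cb2a0, 16ce1b9, 1ff62c0, 4999dc9, 4ef9d6d, 4f1232b, 55328b3, 7ae73c0, fa8e5da}.
Ancestors of 4a82aa9: {4a82aa9, 4f1232b, 55328b3}.
Common ancestors: {4f1232b, 55328b3}.
Among these, 55328b3 is not an ancestor of any other common ancestor — it is the merge base.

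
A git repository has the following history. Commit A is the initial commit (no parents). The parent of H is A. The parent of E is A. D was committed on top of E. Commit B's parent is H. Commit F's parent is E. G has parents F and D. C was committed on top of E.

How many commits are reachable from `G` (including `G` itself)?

Walking parent pointers from G: reachable set = {A, D, E, F, G}.
That is 5 commits.

5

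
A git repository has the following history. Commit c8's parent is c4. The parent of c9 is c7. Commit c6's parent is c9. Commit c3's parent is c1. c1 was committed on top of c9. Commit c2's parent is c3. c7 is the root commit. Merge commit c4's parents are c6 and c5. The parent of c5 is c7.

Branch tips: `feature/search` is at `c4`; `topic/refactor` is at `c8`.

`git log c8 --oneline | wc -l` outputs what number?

Walking parent pointers from c8: reachable set = {c4, c5, c6, c7, c8, c9}.
That is 6 commits.

6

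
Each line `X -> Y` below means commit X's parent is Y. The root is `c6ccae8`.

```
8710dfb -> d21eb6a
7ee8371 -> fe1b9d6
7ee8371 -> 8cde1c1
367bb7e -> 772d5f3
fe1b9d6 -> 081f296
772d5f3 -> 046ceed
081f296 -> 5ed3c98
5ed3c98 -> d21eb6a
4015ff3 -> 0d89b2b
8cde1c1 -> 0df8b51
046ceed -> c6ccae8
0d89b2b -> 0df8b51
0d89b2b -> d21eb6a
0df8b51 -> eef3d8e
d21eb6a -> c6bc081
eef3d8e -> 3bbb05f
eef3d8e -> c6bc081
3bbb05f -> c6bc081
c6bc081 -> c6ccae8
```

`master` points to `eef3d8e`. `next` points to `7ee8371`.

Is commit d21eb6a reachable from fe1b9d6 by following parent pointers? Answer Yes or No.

Yes

Ancestors of fe1b9d6 (commits reachable by following parents): {081f296, 5ed3c98, c6bc081, c6ccae8, d21eb6a, fe1b9d6}.
d21eb6a is in that set, so it is an ancestor of fe1b9d6.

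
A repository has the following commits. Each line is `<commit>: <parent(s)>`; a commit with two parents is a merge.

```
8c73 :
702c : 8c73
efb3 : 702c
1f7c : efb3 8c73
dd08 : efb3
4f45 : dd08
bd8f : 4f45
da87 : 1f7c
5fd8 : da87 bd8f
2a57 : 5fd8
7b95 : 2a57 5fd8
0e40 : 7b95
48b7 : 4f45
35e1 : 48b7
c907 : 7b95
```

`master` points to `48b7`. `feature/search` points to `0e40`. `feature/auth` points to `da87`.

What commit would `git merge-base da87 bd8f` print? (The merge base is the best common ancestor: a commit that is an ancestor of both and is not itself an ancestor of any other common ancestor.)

Ancestors of da87: {1f7c, 702c, 8c73, da87, efb3}.
Ancestors of bd8f: {4f45, 702c, 8c73, bd8f, dd08, efb3}.
Common ancestors: {702c, 8c73, efb3}.
Among these, efb3 is not an ancestor of any other common ancestor — it is the merge base.

efb3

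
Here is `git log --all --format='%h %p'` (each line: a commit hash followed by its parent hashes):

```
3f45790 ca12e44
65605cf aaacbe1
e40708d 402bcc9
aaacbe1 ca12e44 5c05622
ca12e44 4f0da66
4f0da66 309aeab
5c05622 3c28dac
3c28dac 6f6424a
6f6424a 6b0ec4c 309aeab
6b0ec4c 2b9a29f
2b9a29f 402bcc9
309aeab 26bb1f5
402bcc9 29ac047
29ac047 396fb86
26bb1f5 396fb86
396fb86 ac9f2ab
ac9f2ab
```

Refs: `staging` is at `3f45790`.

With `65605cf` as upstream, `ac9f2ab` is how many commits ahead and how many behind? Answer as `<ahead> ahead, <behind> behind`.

0 ahead, 14 behind

Reachable from ac9f2ab: {ac9f2ab}.
Reachable from 65605cf: {26bb1f5, 29ac047, 2b9a29f, 309aeab, 396fb86, 3c28dac, 402bcc9, 4f0da66, 5c05622, 65605cf, 6b0ec4c, 6f6424a, aaacbe1, ac9f2ab, ca12e44}.
Only in ac9f2ab's history (ahead): {} — 0.
Only in 65605cf's history (behind): {26bb1f5, 29ac047, 2b9a29f, 309aeab, 396fb86, 3c28dac, 402bcc9, 4f0da66, 5c05622, 65605cf, 6b0ec4c, 6f6424a, aaacbe1, ca12e44} — 14.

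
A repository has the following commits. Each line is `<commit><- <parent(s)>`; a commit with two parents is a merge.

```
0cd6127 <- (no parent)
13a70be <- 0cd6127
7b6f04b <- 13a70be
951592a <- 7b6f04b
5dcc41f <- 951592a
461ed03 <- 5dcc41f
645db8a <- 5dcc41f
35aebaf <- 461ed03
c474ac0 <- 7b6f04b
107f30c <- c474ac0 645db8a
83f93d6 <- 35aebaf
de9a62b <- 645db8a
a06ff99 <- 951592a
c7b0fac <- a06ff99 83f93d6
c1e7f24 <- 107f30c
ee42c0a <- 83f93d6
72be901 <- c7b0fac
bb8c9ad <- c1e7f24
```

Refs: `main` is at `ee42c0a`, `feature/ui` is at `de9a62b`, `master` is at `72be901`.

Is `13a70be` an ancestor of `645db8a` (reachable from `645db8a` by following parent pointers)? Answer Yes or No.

Yes

Ancestors of 645db8a (commits reachable by following parents): {0cd6127, 13a70be, 5dcc41f, 645db8a, 7b6f04b, 951592a}.
13a70be is in that set, so it is an ancestor of 645db8a.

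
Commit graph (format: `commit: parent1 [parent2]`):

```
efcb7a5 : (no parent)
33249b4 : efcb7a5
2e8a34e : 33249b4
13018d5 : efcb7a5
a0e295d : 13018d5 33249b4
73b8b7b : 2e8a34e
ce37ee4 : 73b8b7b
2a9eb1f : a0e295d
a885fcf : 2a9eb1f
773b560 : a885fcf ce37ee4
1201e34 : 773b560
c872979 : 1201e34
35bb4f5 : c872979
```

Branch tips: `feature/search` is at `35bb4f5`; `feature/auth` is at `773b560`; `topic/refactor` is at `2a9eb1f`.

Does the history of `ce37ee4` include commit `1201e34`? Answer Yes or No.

Ancestors of ce37ee4: {2e8a34e, 33249b4, 73b8b7b, ce37ee4, efcb7a5}.
1201e34 is not in that set, so it is not an ancestor of ce37ee4.

No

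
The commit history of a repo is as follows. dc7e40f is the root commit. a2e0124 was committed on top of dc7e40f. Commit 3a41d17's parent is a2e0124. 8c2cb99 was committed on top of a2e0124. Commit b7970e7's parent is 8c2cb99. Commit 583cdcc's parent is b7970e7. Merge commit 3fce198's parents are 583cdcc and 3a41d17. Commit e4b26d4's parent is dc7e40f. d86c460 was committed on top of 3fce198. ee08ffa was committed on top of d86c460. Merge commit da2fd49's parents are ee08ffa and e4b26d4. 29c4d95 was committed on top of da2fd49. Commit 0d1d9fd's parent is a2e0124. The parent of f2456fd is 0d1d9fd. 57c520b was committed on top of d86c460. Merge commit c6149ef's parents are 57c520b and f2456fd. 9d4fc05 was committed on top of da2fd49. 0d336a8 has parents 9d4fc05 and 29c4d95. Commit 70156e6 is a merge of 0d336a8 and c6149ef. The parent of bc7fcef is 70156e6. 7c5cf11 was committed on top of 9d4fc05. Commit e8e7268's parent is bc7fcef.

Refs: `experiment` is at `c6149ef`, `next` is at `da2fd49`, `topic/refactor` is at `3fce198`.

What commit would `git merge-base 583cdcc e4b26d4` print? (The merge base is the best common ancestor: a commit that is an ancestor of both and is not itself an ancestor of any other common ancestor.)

Ancestors of 583cdcc: {583cdcc, 8c2cb99, a2e0124, b7970e7, dc7e40f}.
Ancestors of e4b26d4: {dc7e40f, e4b26d4}.
Common ancestors: {dc7e40f}.
The only common ancestor is dc7e40f, so it is the merge base.

dc7e40f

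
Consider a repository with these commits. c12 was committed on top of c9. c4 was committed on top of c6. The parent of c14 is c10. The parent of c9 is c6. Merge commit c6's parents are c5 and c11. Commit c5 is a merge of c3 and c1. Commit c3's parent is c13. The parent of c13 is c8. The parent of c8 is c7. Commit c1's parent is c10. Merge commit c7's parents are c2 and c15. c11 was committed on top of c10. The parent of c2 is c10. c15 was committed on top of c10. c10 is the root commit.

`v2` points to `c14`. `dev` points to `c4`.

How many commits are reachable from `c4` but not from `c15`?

10

Reachable from c4: {c1, c10, c11, c13, c15, c2, c3, c4, c5, c6, c7, c8}.
Reachable from c15: {c10, c15}.
In c4's history but not c15's: {c1, c11, c13, c2, c3, c4, c5, c6, c7, c8} — 10 commits.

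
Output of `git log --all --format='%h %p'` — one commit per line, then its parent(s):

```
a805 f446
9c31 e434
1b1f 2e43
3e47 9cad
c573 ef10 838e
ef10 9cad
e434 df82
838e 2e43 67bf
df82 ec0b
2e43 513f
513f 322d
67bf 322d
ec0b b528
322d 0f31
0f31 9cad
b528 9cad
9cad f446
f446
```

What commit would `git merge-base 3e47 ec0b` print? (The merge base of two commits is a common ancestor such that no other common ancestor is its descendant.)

Ancestors of 3e47: {3e47, 9cad, f446}.
Ancestors of ec0b: {9cad, b528, ec0b, f446}.
Common ancestors: {9cad, f446}.
Among these, 9cad is not an ancestor of any other common ancestor — it is the merge base.

9cad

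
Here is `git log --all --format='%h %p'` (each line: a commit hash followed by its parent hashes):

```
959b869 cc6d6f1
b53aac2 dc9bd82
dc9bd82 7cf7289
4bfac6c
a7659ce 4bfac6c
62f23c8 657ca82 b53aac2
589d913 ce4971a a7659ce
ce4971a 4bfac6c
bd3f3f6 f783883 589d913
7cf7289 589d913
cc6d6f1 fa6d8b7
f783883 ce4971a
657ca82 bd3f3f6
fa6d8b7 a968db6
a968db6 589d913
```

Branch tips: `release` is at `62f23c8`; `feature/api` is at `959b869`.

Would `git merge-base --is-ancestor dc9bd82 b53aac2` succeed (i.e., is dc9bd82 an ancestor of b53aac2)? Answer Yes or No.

Ancestors of b53aac2 (commits reachable by following parents): {4bfac6c, 589d913, 7cf7289, a7659ce, b53aac2, ce4971a, dc9bd82}.
dc9bd82 is in that set, so it is an ancestor of b53aac2.

Yes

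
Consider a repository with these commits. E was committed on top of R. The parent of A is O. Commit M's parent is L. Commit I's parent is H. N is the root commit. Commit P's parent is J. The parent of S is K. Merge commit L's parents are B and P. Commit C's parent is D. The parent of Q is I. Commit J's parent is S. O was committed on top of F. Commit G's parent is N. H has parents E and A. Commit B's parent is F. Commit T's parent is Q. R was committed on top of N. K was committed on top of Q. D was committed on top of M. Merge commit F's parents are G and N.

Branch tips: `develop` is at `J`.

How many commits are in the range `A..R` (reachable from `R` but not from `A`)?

1

Reachable from R: {N, R}.
Reachable from A: {A, F, G, N, O}.
In R's history but not A's: {R} — 1 commit.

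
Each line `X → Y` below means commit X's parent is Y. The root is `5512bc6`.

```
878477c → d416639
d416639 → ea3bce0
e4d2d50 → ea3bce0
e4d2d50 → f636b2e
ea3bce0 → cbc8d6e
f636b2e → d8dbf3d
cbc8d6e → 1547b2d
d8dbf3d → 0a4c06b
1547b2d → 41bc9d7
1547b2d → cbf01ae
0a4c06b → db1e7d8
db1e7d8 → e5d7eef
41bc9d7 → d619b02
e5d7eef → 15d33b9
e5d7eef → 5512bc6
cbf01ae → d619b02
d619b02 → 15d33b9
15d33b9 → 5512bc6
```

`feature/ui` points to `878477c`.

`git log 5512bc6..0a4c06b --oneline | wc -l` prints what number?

Reachable from 0a4c06b: {0a4c06b, 15d33b9, 5512bc6, db1e7d8, e5d7eef}.
Reachable from 5512bc6: {5512bc6}.
In 0a4c06b's history but not 5512bc6's: {0a4c06b, 15d33b9, db1e7d8, e5d7eef} — 4 commits.

4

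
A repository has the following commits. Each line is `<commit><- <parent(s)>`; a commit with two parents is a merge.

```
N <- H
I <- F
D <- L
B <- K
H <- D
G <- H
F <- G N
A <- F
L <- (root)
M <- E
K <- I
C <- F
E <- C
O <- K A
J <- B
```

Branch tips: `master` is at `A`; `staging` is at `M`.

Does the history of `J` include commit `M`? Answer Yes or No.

Ancestors of J: {B, D, F, G, H, I, J, K, L, N}.
M is not in that set, so it is not an ancestor of J.

No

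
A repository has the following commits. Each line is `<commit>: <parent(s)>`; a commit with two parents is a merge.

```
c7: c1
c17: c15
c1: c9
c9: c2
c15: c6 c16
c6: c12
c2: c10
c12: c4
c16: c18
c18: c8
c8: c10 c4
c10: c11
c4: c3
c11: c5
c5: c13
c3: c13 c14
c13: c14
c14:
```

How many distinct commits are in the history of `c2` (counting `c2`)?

Walking parent pointers from c2: reachable set = {c10, c11, c13, c14, c2, c5}.
That is 6 commits.

6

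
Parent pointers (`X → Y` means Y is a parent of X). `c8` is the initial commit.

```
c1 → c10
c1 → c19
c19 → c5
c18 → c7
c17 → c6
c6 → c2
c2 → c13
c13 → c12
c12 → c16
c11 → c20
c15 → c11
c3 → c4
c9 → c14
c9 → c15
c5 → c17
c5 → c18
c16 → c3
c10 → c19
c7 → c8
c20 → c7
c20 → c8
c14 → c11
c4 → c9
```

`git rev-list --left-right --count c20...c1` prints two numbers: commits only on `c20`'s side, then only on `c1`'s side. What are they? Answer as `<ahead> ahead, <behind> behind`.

0 ahead, 17 behind

Reachable from c20: {c20, c7, c8}.
Reachable from c1: {c1, c10, c11, c12, c13, c14, c15, c16, c17, c18, c19, c2, c20, c3, c4, c5, c6, c7, c8, c9}.
Only in c20's history (ahead): {} — 0.
Only in c1's history (behind): {c1, c10, c11, c12, c13, c14, c15, c16, c17, c18, c19, c2, c3, c4, c5, c6, c9} — 17.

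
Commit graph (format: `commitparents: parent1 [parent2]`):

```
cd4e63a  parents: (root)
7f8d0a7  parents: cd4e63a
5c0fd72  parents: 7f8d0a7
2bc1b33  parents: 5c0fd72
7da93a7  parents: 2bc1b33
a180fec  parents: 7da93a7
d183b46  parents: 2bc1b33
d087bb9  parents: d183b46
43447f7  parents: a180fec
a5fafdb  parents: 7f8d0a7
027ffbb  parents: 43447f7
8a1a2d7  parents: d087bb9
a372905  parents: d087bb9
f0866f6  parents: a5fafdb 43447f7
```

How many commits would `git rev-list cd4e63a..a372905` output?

6

Reachable from a372905: {2bc1b33, 5c0fd72, 7f8d0a7, a372905, cd4e63a, d087bb9, d183b46}.
Reachable from cd4e63a: {cd4e63a}.
In a372905's history but not cd4e63a's: {2bc1b33, 5c0fd72, 7f8d0a7, a372905, d087bb9, d183b46} — 6 commits.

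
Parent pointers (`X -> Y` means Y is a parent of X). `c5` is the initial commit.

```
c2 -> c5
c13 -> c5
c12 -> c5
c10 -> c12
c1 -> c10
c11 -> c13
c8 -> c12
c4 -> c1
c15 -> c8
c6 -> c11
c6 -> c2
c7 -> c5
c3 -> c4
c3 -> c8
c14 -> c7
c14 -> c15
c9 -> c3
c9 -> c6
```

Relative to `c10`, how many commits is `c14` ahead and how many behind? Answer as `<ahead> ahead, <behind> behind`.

Reachable from c14: {c12, c14, c15, c5, c7, c8}.
Reachable from c10: {c10, c12, c5}.
Only in c14's history (ahead): {c14, c15, c7, c8} — 4.
Only in c10's history (behind): {c10} — 1.

4 ahead, 1 behind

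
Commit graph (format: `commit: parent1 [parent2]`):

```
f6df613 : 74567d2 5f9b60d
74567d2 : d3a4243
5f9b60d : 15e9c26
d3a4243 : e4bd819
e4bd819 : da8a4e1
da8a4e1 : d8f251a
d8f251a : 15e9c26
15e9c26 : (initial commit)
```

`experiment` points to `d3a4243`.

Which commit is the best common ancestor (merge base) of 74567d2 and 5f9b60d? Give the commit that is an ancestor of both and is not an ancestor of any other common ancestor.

15e9c26

Ancestors of 74567d2: {15e9c26, 74567d2, d3a4243, d8f251a, da8a4e1, e4bd819}.
Ancestors of 5f9b60d: {15e9c26, 5f9b60d}.
Common ancestors: {15e9c26}.
The only common ancestor is 15e9c26, so it is the merge base.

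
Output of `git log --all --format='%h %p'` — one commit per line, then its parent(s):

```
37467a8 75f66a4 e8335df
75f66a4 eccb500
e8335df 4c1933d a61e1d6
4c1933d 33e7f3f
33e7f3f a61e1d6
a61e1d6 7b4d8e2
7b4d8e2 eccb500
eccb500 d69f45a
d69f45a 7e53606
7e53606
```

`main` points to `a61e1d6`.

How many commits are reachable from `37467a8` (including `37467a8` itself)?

10

Walking parent pointers from 37467a8: reachable set = {33e7f3f, 37467a8, 4c1933d, 75f66a4, 7b4d8e2, 7e53606, a61e1d6, d69f45a, e8335df, eccb500}.
That is 10 commits.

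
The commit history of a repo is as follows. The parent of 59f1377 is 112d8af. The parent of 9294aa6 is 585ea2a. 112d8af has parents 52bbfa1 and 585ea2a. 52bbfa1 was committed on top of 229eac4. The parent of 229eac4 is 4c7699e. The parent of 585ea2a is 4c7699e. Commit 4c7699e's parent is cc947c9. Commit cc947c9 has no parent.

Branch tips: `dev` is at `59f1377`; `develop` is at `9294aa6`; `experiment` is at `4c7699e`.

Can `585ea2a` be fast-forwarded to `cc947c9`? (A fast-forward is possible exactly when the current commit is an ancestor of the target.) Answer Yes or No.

A fast-forward from 585ea2a to cc947c9 is possible iff 585ea2a is an ancestor of cc947c9.
Ancestors of cc947c9: {cc947c9}.
585ea2a is not among them, so fast-forward is not possible.

No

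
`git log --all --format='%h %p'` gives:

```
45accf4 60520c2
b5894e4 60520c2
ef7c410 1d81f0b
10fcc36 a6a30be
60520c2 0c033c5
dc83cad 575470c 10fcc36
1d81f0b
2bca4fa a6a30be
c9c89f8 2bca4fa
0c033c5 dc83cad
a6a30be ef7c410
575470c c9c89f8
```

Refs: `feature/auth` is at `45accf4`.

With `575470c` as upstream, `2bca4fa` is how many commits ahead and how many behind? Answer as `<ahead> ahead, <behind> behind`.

Reachable from 2bca4fa: {1d81f0b, 2bca4fa, a6a30be, ef7c410}.
Reachable from 575470c: {1d81f0b, 2bca4fa, 575470c, a6a30be, c9c89f8, ef7c410}.
Only in 2bca4fa's history (ahead): {} — 0.
Only in 575470c's history (behind): {575470c, c9c89f8} — 2.

0 ahead, 2 behind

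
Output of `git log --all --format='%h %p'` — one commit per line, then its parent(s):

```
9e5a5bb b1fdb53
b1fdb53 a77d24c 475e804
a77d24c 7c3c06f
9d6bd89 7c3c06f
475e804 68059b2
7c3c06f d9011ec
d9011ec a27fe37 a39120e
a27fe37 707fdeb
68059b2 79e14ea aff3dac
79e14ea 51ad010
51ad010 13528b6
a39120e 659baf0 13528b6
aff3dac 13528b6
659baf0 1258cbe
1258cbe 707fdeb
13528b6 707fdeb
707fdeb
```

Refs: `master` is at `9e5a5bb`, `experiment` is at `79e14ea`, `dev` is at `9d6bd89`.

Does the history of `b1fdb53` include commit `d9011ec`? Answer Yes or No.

Ancestors of b1fdb53 (commits reachable by following parents): {1258cbe, 13528b6, 475e804, 51ad010, 659baf0, 68059b2, 707fdeb, 79e14ea, 7c3c06f, a27fe37, a39120e, a77d24c, aff3dac, b1fdb53, d9011ec}.
d9011ec is in that set, so it is an ancestor of b1fdb53.

Yes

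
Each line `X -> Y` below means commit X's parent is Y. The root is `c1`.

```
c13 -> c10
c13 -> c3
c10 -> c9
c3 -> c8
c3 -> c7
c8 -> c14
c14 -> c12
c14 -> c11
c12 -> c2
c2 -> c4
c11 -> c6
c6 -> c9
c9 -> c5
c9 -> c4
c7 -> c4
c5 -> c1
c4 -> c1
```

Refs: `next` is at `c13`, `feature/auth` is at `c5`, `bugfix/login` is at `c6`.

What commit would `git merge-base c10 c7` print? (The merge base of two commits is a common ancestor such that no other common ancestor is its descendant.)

Ancestors of c10: {c1, c10, c4, c5, c9}.
Ancestors of c7: {c1, c4, c7}.
Common ancestors: {c1, c4}.
Among these, c4 is not an ancestor of any other common ancestor — it is the merge base.

c4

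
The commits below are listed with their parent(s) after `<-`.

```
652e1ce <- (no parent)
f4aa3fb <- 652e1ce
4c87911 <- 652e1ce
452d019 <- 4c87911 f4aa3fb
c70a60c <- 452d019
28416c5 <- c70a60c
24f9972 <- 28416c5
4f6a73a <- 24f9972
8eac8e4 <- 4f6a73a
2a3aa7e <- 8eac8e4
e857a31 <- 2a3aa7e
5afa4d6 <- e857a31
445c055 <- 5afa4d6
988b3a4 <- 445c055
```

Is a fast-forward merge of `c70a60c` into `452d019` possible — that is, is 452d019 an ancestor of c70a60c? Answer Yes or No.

A fast-forward from 452d019 to c70a60c is possible iff 452d019 is an ancestor of c70a60c.
Ancestors of c70a60c: {452d019, 4c87911, 652e1ce, c70a60c, f4aa3fb}.
452d019 is among them, so fast-forward is possible.

Yes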